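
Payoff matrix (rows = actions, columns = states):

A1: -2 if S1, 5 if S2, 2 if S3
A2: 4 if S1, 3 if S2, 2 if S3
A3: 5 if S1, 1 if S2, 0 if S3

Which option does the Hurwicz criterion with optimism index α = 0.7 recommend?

A3

A1: 0.7·5 + 0.3·(-2) = 2.9
A2: 0.7·4 + 0.3·2 = 3.4
A3: 0.7·5 + 0.3·0 = 3.5
Highest Hurwicz score = 3.5 → A3.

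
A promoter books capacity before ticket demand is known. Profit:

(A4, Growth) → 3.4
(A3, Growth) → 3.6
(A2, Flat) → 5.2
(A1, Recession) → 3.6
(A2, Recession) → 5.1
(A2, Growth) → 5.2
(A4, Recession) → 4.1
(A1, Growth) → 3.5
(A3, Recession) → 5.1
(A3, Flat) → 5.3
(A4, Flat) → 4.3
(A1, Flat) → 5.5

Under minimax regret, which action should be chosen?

A2

Column bests: Recession=5.1, Flat=5.5, Growth=5.2.
A1 regrets: 1.5, 0.0, 1.7 → max 1.7
A2 regrets: 0.0, 0.3, 0.0 → max 0.3
A3 regrets: 0.0, 0.2, 1.6 → max 1.6
A4 regrets: 1.0, 1.2, 1.8 → max 1.8
Smallest max regret = 0.3 → A2.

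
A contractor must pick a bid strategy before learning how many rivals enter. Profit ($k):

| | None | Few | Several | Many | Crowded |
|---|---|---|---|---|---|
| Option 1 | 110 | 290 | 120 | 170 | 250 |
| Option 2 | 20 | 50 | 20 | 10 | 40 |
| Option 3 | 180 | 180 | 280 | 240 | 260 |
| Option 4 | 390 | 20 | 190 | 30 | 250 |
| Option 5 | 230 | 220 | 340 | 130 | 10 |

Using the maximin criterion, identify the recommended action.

Option 3

Row minima: Option 1=110, Option 2=10, Option 3=180, Option 4=20, Option 5=10
Best worst-case = 180 → Option 3.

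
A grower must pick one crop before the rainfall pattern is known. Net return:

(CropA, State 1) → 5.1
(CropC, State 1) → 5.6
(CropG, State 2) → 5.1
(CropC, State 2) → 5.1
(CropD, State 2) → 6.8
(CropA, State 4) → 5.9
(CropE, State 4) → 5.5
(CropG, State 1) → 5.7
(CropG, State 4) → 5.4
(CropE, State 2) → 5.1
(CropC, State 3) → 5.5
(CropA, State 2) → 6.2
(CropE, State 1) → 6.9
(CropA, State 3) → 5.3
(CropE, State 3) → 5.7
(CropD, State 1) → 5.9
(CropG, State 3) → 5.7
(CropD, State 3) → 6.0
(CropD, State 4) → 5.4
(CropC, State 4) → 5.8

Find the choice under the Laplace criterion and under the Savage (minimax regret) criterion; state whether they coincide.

Row averages: CropG=5.475, CropD=6.025, CropE=5.8, CropA=5.625, CropC=5.5
Highest average = 6.025 → CropD.
Column bests: State 1=6.9, State 2=6.8, State 3=6.0, State 4=5.9.
CropG regrets: 1.2, 1.7, 0.3, 0.5 → max 1.7
CropD regrets: 1.0, 0.0, 0.0, 0.5 → max 1.0
CropE regrets: 0.0, 1.7, 0.3, 0.4 → max 1.7
CropA regrets: 1.8, 0.6, 0.7, 0.0 → max 1.8
CropC regrets: 1.3, 1.7, 0.5, 0.1 → max 1.7
Smallest max regret = 1.0 → CropD.

laplace → CropD; minimax regret → CropD (agree)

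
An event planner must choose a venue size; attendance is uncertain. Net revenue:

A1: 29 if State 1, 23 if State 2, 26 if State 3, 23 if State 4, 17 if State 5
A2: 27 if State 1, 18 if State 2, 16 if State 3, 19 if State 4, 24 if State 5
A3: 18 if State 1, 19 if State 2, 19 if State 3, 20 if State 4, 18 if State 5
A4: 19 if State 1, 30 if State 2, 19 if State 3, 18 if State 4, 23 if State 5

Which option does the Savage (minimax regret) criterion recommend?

Column bests: State 1=29, State 2=30, State 3=26, State 4=23, State 5=24.
A1 regrets: 0, 7, 0, 0, 7 → max 7
A2 regrets: 2, 12, 10, 4, 0 → max 12
A3 regrets: 11, 11, 7, 3, 6 → max 11
A4 regrets: 10, 0, 7, 5, 1 → max 10
Smallest max regret = 7 → A1.

A1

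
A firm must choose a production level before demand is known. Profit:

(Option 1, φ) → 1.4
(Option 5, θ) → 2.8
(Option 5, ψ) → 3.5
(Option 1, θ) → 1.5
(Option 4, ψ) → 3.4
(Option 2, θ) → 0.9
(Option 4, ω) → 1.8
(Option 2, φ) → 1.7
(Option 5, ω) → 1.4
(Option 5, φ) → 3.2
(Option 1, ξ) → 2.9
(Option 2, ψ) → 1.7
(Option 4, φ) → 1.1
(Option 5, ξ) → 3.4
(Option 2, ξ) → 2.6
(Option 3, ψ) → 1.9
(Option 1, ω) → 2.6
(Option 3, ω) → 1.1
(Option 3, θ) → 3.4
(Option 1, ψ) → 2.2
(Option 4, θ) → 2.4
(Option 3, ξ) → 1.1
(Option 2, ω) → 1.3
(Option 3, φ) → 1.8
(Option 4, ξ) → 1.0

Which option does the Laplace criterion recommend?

Row averages: Option 1=2.12, Option 2=1.64, Option 3=1.86, Option 4=1.94, Option 5=2.86
Highest average = 2.86 → Option 5.

Option 5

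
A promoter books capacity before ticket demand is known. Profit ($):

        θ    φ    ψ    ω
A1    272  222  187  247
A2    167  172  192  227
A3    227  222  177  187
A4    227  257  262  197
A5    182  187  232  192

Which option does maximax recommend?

Row maxima: A1=272, A2=227, A3=227, A4=262, A5=232
Best best-case = 272 → A1.

A1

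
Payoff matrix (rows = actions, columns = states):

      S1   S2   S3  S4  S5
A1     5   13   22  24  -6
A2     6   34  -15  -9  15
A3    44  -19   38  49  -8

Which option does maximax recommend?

Row maxima: A1=24, A2=34, A3=49
Best best-case = 49 → A3.

A3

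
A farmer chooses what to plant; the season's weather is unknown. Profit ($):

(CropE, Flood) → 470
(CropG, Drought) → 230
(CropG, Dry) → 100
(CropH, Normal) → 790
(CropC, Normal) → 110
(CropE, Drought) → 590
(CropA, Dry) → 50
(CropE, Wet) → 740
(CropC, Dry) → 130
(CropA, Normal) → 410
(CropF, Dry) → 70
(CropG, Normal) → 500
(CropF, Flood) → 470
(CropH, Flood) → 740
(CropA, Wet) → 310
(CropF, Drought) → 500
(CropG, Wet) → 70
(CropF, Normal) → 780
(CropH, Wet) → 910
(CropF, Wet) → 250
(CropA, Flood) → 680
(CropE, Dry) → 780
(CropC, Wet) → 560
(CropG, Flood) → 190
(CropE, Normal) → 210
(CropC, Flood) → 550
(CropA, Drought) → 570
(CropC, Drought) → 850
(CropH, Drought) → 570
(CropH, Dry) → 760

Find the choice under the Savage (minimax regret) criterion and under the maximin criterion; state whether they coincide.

minimax regret → CropH; maximin → CropH (agree)

Column bests: Drought=850, Dry=780, Normal=790, Wet=910, Flood=740.
CropF regrets: 350, 710, 10, 660, 270 → max 710
CropH regrets: 280, 20, 0, 0, 0 → max 280
CropC regrets: 0, 650, 680, 350, 190 → max 680
CropG regrets: 620, 680, 290, 840, 550 → max 840
CropA regrets: 280, 730, 380, 600, 60 → max 730
CropE regrets: 260, 0, 580, 170, 270 → max 580
Smallest max regret = 280 → CropH.
Row minima: CropF=70, CropH=570, CropC=110, CropG=70, CropA=50, CropE=210
Best worst-case = 570 → CropH.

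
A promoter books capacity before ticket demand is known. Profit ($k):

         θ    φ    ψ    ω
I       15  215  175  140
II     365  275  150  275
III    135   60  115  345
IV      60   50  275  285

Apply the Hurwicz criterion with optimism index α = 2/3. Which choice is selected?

I: 2/3·215 + 1/3·15 = 445/3
II: 2/3·365 + 1/3·150 = 880/3
III: 2/3·345 + 1/3·60 = 250
IV: 2/3·285 + 1/3·50 = 620/3
Highest Hurwicz score = 880/3 → II.

II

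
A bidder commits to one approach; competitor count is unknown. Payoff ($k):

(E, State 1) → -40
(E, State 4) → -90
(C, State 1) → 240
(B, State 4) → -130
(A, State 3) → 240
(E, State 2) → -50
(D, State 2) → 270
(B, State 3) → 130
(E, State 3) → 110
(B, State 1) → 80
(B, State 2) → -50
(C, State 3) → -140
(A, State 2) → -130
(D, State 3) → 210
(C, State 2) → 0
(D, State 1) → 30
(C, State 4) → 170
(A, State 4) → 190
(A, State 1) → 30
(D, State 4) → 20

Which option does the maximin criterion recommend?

D

Row minima: A=-130, B=-130, C=-140, D=20, E=-90
Best worst-case = 20 → D.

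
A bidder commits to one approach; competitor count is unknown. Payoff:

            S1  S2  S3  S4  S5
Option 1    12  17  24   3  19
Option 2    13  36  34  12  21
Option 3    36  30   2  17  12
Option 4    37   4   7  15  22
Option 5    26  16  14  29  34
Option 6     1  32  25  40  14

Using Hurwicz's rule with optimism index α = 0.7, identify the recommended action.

Option 2

Option 1: 0.7·24 + 0.3·3 = 17.7
Option 2: 0.7·36 + 0.3·12 = 28.8
Option 3: 0.7·36 + 0.3·2 = 25.8
Option 4: 0.7·37 + 0.3·4 = 27.1
Option 5: 0.7·34 + 0.3·14 = 28
Option 6: 0.7·40 + 0.3·1 = 28.3
Highest Hurwicz score = 28.8 → Option 2.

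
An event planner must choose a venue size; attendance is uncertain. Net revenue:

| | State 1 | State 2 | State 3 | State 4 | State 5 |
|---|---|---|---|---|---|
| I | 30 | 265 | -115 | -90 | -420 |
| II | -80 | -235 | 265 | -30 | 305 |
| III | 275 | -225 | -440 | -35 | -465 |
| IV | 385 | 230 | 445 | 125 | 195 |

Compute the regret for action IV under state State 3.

0

Best payoff under State 3 is 445.
Regret = 445 − 445 = 0.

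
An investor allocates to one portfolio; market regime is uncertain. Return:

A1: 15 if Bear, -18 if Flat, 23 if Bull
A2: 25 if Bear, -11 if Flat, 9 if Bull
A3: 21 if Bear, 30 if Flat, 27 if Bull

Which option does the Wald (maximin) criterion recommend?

Row minima: A1=-18, A2=-11, A3=21
Best worst-case = 21 → A3.

A3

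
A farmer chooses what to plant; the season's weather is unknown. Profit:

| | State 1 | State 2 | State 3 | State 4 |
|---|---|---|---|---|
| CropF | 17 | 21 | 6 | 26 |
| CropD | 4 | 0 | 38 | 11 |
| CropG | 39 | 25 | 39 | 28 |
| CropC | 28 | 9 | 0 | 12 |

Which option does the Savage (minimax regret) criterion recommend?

CropG

Column bests: State 1=39, State 2=25, State 3=39, State 4=28.
CropF regrets: 22, 4, 33, 2 → max 33
CropD regrets: 35, 25, 1, 17 → max 35
CropG regrets: 0, 0, 0, 0 → max 0
CropC regrets: 11, 16, 39, 16 → max 39
Smallest max regret = 0 → CropG.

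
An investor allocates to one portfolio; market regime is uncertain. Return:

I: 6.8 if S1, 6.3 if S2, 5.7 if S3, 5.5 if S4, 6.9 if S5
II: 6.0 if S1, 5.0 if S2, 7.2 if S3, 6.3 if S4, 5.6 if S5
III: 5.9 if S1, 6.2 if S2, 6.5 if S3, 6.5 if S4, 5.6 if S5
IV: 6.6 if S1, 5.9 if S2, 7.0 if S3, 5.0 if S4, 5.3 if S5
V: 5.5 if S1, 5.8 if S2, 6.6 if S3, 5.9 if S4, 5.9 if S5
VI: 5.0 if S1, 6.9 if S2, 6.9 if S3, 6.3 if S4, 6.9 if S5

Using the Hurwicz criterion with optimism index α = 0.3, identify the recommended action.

I: 0.3·6.9 + 0.7·5.5 = 5.92
II: 0.3·7.2 + 0.7·5.0 = 5.66
III: 0.3·6.5 + 0.7·5.6 = 5.87
IV: 0.3·7.0 + 0.7·5.0 = 5.6
V: 0.3·6.6 + 0.7·5.5 = 5.83
VI: 0.3·6.9 + 0.7·5.0 = 5.57
Highest Hurwicz score = 5.92 → I.

I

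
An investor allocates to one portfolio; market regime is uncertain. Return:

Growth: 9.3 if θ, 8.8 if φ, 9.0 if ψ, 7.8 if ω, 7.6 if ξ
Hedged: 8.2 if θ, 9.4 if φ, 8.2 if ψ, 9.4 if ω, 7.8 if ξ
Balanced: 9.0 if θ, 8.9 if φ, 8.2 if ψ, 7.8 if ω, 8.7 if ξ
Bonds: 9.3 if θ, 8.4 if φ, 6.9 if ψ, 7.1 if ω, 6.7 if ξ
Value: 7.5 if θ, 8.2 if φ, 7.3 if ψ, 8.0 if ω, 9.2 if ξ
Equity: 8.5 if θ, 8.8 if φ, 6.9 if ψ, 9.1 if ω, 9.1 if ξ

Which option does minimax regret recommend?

Hedged

Column bests: θ=9.3, φ=9.4, ψ=9.0, ω=9.4, ξ=9.2.
Growth regrets: 0.0, 0.6, 0.0, 1.6, 1.6 → max 1.6
Hedged regrets: 1.1, 0.0, 0.8, 0.0, 1.4 → max 1.4
Balanced regrets: 0.3, 0.5, 0.8, 1.6, 0.5 → max 1.6
Bonds regrets: 0.0, 1.0, 2.1, 2.3, 2.5 → max 2.5
Value regrets: 1.8, 1.2, 1.7, 1.4, 0.0 → max 1.8
Equity regrets: 0.8, 0.6, 2.1, 0.3, 0.1 → max 2.1
Smallest max regret = 1.4 → Hedged.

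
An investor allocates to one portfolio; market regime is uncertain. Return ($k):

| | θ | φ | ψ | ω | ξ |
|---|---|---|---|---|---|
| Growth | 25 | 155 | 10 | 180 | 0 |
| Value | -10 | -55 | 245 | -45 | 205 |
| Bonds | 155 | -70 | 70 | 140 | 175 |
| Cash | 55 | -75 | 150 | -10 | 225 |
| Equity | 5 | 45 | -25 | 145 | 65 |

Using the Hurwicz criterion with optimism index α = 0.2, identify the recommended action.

Growth: 0.2·180 + 0.8·0 = 36
Value: 0.2·245 + 0.8·(-55) = 5
Bonds: 0.2·175 + 0.8·(-70) = -21
Cash: 0.2·225 + 0.8·(-75) = -15
Equity: 0.2·145 + 0.8·(-25) = 9
Highest Hurwicz score = 36 → Growth.

Growth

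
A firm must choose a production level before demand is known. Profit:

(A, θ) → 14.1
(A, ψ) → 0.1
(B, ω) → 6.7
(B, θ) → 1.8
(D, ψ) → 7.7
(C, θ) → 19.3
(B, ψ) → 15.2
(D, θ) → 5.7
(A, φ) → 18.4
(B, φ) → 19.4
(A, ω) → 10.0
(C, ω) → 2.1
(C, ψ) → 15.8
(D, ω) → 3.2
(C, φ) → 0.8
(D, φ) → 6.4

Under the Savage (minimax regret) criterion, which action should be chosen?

Column bests: θ=19.3, φ=19.4, ψ=15.8, ω=10.0.
A regrets: 5.2, 1.0, 15.7, 0.0 → max 15.7
B regrets: 17.5, 0.0, 0.6, 3.3 → max 17.5
C regrets: 0.0, 18.6, 0.0, 7.9 → max 18.6
D regrets: 13.6, 13.0, 8.1, 6.8 → max 13.6
Smallest max regret = 13.6 → D.

D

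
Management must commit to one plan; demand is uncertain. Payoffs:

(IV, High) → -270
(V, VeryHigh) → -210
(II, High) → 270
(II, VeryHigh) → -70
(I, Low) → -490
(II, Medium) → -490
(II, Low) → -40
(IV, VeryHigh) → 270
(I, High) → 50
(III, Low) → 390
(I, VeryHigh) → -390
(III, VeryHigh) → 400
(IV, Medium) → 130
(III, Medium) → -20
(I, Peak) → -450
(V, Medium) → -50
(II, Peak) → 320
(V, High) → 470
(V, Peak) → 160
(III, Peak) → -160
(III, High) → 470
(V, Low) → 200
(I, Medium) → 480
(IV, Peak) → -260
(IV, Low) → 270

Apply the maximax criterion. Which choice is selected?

I

Row maxima: I=480, II=320, III=470, IV=270, V=470
Best best-case = 480 → I.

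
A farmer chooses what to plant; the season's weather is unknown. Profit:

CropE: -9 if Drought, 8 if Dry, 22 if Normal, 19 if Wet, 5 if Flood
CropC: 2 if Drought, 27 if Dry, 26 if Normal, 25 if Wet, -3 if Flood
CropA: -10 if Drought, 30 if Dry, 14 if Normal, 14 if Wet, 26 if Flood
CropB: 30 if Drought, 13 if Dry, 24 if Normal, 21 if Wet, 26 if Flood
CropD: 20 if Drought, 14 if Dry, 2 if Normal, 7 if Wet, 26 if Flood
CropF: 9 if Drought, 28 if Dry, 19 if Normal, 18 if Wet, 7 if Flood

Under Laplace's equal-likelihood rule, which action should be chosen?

CropB

Row averages: CropE=9, CropC=15.4, CropA=14.8, CropB=22.8, CropD=13.8, CropF=16.2
Highest average = 22.8 → CropB.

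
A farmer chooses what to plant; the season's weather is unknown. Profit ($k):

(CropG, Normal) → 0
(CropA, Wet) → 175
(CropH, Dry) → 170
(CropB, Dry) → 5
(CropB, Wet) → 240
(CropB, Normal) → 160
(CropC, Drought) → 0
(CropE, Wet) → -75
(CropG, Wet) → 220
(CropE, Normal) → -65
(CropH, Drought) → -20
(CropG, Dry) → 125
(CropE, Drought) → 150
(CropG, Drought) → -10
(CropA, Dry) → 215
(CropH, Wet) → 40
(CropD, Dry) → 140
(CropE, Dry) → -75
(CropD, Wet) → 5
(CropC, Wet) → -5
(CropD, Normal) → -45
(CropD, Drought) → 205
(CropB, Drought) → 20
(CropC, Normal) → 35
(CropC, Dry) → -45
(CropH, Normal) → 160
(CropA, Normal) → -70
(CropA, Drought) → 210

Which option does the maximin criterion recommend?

CropB

Row minima: CropG=-10, CropC=-45, CropE=-75, CropB=5, CropH=-20, CropD=-45, CropA=-70
Best worst-case = 5 → CropB.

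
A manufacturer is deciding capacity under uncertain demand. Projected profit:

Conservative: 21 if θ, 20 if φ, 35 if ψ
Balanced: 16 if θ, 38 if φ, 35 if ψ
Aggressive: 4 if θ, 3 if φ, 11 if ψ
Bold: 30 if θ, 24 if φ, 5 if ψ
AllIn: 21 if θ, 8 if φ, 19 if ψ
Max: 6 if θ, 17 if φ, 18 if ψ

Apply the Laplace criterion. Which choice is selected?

Balanced

Row averages: Conservative=76/3, Balanced=89/3, Aggressive=6, Bold=59/3, AllIn=16, Max=41/3
Highest average = 89/3 → Balanced.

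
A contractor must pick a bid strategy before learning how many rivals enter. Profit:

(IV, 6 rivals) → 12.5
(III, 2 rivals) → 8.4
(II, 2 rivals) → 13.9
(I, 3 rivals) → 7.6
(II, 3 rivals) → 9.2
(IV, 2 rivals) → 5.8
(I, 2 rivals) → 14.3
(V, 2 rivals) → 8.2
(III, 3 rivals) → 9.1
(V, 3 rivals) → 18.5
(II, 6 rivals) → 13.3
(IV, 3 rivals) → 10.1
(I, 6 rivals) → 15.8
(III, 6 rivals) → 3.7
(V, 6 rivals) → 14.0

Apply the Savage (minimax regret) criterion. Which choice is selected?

Column bests: 2 rivals=14.3, 3 rivals=18.5, 6 rivals=15.8.
I regrets: 0.0, 10.9, 0.0 → max 10.9
II regrets: 0.4, 9.3, 2.5 → max 9.3
III regrets: 5.9, 9.4, 12.1 → max 12.1
IV regrets: 8.5, 8.4, 3.3 → max 8.5
V regrets: 6.1, 0.0, 1.8 → max 6.1
Smallest max regret = 6.1 → V.

V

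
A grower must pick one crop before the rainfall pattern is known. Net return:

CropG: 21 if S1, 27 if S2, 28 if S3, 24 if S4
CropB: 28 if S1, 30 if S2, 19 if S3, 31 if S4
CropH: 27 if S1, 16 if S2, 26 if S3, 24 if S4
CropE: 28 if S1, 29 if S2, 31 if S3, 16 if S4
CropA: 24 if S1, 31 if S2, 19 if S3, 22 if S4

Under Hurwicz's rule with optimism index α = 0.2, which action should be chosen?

CropG: 0.2·28 + 0.8·21 = 22.4
CropB: 0.2·31 + 0.8·19 = 21.4
CropH: 0.2·27 + 0.8·16 = 18.2
CropE: 0.2·31 + 0.8·16 = 19
CropA: 0.2·31 + 0.8·19 = 21.4
Highest Hurwicz score = 22.4 → CropG.

CropG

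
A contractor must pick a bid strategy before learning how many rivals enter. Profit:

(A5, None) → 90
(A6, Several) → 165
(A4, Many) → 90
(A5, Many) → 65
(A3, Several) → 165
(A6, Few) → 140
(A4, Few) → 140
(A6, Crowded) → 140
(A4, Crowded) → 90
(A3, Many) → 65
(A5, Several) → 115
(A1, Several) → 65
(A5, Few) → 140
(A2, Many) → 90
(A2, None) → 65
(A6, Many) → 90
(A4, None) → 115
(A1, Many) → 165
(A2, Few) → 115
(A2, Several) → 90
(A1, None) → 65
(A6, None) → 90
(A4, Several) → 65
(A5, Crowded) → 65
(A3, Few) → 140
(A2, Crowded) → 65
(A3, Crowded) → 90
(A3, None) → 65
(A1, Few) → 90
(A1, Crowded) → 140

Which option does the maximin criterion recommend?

A6

Row minima: A1=65, A2=65, A3=65, A4=65, A5=65, A6=90
Best worst-case = 90 → A6.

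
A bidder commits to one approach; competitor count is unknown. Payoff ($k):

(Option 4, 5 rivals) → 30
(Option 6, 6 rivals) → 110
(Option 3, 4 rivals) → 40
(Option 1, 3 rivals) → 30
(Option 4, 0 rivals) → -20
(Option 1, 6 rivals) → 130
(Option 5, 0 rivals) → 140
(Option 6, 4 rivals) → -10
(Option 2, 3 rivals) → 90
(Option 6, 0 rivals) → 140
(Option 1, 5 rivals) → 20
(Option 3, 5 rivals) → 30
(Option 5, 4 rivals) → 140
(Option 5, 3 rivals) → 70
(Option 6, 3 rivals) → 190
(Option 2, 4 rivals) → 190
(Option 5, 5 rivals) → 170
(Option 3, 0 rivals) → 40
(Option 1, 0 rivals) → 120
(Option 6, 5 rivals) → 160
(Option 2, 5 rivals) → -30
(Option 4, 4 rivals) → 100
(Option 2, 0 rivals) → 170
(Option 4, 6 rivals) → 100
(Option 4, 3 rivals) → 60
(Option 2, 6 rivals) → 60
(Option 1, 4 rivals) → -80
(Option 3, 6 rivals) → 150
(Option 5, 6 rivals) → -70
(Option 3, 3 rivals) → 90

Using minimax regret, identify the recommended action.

Column bests: 0 rivals=170, 3 rivals=190, 4 rivals=190, 5 rivals=170, 6 rivals=150.
Option 1 regrets: 50, 160, 270, 150, 20 → max 270
Option 2 regrets: 0, 100, 0, 200, 90 → max 200
Option 3 regrets: 130, 100, 150, 140, 0 → max 150
Option 4 regrets: 190, 130, 90, 140, 50 → max 190
Option 5 regrets: 30, 120, 50, 0, 220 → max 220
Option 6 regrets: 30, 0, 200, 10, 40 → max 200
Smallest max regret = 150 → Option 3.

Option 3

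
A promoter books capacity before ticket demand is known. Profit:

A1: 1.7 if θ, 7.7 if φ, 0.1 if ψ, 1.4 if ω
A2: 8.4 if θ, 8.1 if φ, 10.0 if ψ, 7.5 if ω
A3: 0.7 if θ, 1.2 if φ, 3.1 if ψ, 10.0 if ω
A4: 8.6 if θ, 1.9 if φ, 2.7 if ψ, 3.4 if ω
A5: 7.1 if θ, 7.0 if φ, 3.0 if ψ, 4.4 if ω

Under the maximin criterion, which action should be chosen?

A2

Row minima: A1=0.1, A2=7.5, A3=0.7, A4=1.9, A5=3.0
Best worst-case = 7.5 → A2.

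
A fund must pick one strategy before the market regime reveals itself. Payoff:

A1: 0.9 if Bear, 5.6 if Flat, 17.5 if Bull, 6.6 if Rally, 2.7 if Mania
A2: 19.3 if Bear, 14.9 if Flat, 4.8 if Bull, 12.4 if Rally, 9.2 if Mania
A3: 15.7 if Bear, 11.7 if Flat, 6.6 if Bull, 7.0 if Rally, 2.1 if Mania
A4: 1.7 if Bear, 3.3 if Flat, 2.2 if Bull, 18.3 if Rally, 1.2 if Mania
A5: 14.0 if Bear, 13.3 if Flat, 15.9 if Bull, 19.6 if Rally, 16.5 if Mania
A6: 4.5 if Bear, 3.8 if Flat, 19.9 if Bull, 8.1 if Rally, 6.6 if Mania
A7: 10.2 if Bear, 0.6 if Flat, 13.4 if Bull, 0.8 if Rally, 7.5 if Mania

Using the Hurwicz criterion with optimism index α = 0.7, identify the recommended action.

A1: 0.7·17.5 + 0.3·0.9 = 12.52
A2: 0.7·19.3 + 0.3·4.8 = 14.95
A3: 0.7·15.7 + 0.3·2.1 = 11.62
A4: 0.7·18.3 + 0.3·1.2 = 13.17
A5: 0.7·19.6 + 0.3·13.3 = 17.71
A6: 0.7·19.9 + 0.3·3.8 = 15.07
A7: 0.7·13.4 + 0.3·0.6 = 9.56
Highest Hurwicz score = 17.71 → A5.

A5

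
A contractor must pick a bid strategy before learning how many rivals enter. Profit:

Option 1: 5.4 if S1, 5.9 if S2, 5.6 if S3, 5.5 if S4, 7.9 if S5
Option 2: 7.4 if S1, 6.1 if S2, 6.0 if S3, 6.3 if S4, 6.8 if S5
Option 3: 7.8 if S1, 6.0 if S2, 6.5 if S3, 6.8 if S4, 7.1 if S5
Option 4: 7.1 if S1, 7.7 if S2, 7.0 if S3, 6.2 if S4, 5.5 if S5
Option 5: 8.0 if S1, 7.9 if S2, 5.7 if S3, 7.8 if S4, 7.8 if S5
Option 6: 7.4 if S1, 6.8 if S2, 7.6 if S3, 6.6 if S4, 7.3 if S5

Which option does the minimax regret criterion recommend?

Option 6

Column bests: S1=8.0, S2=7.9, S3=7.6, S4=7.8, S5=7.9.
Option 1 regrets: 2.6, 2.0, 2.0, 2.3, 0.0 → max 2.6
Option 2 regrets: 0.6, 1.8, 1.6, 1.5, 1.1 → max 1.8
Option 3 regrets: 0.2, 1.9, 1.1, 1.0, 0.8 → max 1.9
Option 4 regrets: 0.9, 0.2, 0.6, 1.6, 2.4 → max 2.4
Option 5 regrets: 0.0, 0.0, 1.9, 0.0, 0.1 → max 1.9
Option 6 regrets: 0.6, 1.1, 0.0, 1.2, 0.6 → max 1.2
Smallest max regret = 1.2 → Option 6.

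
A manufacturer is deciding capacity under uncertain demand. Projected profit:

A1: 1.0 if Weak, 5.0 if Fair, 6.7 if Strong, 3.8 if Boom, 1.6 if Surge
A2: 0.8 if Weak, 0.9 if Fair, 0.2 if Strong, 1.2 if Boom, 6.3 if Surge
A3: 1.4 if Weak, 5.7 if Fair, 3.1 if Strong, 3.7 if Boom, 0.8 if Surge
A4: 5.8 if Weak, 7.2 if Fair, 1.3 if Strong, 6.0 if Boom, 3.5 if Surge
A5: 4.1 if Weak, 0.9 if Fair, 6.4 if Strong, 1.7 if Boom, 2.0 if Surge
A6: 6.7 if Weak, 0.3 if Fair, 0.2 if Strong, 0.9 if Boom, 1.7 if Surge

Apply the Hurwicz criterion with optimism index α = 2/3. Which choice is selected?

A1: 2/3·6.7 + 1/3·1.0 = 4.8
A2: 2/3·6.3 + 1/3·0.2 = 64/15
A3: 2/3·5.7 + 1/3·0.8 = 61/15
A4: 2/3·7.2 + 1/3·1.3 = 157/30
A5: 2/3·6.4 + 1/3·0.9 = 137/30
A6: 2/3·6.7 + 1/3·0.2 = 68/15
Highest Hurwicz score = 157/30 → A4.

A4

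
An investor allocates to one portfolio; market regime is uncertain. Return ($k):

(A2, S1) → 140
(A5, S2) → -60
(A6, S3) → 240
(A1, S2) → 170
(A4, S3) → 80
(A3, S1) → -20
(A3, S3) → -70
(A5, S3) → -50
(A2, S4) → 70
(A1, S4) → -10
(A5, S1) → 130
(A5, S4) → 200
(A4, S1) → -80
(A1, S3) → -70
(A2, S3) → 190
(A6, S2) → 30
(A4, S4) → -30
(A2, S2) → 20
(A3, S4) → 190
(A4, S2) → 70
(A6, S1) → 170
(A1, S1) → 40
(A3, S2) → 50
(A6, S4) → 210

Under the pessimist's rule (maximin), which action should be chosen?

A6

Row minima: A1=-70, A2=20, A3=-70, A4=-80, A5=-60, A6=30
Best worst-case = 30 → A6.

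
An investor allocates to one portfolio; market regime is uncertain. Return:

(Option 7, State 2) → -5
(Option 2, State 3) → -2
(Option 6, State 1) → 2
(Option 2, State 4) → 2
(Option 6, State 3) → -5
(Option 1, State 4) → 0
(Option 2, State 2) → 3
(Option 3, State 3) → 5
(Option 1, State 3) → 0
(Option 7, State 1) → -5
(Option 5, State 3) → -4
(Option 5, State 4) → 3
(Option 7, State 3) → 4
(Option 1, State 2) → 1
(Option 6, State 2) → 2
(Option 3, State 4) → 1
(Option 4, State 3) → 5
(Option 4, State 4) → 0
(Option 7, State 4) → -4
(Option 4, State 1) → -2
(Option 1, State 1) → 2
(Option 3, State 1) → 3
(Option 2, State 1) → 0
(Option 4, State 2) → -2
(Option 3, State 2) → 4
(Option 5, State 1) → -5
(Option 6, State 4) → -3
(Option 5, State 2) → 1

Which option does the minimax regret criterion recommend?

Option 3

Column bests: State 1=3, State 2=4, State 3=5, State 4=3.
Option 1 regrets: 1, 3, 5, 3 → max 5
Option 2 regrets: 3, 1, 7, 1 → max 7
Option 3 regrets: 0, 0, 0, 2 → max 2
Option 4 regrets: 5, 6, 0, 3 → max 6
Option 5 regrets: 8, 3, 9, 0 → max 9
Option 6 regrets: 1, 2, 10, 6 → max 10
Option 7 regrets: 8, 9, 1, 7 → max 9
Smallest max regret = 2 → Option 3.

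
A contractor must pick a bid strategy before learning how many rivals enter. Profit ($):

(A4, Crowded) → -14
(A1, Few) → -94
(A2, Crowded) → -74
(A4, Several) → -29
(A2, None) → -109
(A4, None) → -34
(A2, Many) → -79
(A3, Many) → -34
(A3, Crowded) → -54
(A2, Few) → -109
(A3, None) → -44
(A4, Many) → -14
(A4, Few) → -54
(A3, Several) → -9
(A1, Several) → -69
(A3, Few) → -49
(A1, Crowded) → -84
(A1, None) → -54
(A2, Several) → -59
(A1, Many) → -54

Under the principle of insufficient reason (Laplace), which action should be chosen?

A4

Row averages: A1=-71, A2=-86, A3=-38, A4=-29
Highest average = -29 → A4.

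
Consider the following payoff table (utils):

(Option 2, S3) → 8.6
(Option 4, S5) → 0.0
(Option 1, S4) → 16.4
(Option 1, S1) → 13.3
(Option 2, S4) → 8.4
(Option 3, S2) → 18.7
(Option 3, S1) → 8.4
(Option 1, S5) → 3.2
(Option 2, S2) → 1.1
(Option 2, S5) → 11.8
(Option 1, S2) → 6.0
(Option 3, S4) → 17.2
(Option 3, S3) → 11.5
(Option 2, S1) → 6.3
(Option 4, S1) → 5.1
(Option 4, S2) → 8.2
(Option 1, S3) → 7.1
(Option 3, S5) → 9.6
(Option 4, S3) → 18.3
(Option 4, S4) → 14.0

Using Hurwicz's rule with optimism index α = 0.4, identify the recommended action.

Option 1: 0.4·16.4 + 0.6·3.2 = 8.48
Option 2: 0.4·11.8 + 0.6·1.1 = 5.38
Option 3: 0.4·18.7 + 0.6·8.4 = 12.52
Option 4: 0.4·18.3 + 0.6·0.0 = 7.32
Highest Hurwicz score = 12.52 → Option 3.

Option 3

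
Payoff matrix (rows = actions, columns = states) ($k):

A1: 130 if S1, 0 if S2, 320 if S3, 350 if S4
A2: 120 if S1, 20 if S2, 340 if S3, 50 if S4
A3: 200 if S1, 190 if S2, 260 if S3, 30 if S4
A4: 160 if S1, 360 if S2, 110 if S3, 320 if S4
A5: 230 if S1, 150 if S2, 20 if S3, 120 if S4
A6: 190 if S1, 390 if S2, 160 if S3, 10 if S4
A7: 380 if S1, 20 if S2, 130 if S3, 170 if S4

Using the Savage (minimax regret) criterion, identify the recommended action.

Column bests: S1=380, S2=390, S3=340, S4=350.
A1 regrets: 250, 390, 20, 0 → max 390
A2 regrets: 260, 370, 0, 300 → max 370
A3 regrets: 180, 200, 80, 320 → max 320
A4 regrets: 220, 30, 230, 30 → max 230
A5 regrets: 150, 240, 320, 230 → max 320
A6 regrets: 190, 0, 180, 340 → max 340
A7 regrets: 0, 370, 210, 180 → max 370
Smallest max regret = 230 → A4.

A4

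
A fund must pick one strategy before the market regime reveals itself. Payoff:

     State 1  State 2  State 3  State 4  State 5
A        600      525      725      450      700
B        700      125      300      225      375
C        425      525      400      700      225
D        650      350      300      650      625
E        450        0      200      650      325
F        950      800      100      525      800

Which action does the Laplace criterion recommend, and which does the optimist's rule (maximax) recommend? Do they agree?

laplace → F; maximax → F (agree)

Row averages: A=600, B=345, C=455, D=515, E=325, F=635
Highest average = 635 → F.
Row maxima: A=725, B=700, C=700, D=650, E=650, F=950
Best best-case = 950 → F.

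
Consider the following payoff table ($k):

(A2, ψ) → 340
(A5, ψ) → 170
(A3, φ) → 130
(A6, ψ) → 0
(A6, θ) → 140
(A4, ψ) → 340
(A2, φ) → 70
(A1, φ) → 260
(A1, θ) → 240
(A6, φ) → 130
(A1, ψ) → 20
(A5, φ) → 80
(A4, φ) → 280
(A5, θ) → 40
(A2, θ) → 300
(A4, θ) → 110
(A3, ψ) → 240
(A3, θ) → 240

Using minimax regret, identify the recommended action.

Column bests: θ=300, φ=280, ψ=340.
A1 regrets: 60, 20, 320 → max 320
A2 regrets: 0, 210, 0 → max 210
A3 regrets: 60, 150, 100 → max 150
A4 regrets: 190, 0, 0 → max 190
A5 regrets: 260, 200, 170 → max 260
A6 regrets: 160, 150, 340 → max 340
Smallest max regret = 150 → A3.

A3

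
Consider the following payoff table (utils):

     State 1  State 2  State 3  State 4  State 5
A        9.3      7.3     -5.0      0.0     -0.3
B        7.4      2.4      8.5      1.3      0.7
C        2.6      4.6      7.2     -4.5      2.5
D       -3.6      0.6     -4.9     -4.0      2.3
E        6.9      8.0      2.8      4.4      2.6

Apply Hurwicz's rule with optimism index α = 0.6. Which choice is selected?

E

A: 0.6·9.3 + 0.4·(-5.0) = 3.58
B: 0.6·8.5 + 0.4·0.7 = 5.38
C: 0.6·7.2 + 0.4·(-4.5) = 2.52
D: 0.6·2.3 + 0.4·(-4.9) = -0.58
E: 0.6·8.0 + 0.4·2.6 = 5.84
Highest Hurwicz score = 5.84 → E.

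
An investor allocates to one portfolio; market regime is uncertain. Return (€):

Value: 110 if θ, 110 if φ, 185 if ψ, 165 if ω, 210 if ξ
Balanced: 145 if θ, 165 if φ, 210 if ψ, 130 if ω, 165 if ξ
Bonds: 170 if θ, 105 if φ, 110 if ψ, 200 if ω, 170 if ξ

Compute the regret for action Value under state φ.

Best payoff under φ is 165.
Regret = 165 − 110 = 55.

55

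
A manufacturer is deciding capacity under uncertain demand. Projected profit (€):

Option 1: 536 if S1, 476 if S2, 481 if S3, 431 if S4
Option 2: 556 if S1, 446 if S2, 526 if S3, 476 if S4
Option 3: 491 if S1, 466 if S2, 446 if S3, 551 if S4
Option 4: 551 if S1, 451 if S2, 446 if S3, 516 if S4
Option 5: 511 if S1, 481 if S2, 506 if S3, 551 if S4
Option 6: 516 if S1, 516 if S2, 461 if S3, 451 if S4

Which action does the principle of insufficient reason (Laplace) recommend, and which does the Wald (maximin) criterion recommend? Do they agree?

laplace → Option 5; maximin → Option 5 (agree)

Row averages: Option 1=481, Option 2=501, Option 3=488.5, Option 4=491, Option 5=512.25, Option 6=486
Highest average = 512.25 → Option 5.
Row minima: Option 1=431, Option 2=446, Option 3=446, Option 4=446, Option 5=481, Option 6=451
Best worst-case = 481 → Option 5.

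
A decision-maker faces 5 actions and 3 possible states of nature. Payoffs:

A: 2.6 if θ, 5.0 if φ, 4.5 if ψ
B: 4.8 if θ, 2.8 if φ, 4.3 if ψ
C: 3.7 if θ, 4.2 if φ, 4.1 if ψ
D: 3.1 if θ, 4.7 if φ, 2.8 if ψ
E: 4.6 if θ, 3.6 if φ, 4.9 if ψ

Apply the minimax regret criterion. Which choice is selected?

Column bests: θ=4.8, φ=5.0, ψ=4.9.
A regrets: 2.2, 0.0, 0.4 → max 2.2
B regrets: 0.0, 2.2, 0.6 → max 2.2
C regrets: 1.1, 0.8, 0.8 → max 1.1
D regrets: 1.7, 0.3, 2.1 → max 2.1
E regrets: 0.2, 1.4, 0.0 → max 1.4
Smallest max regret = 1.1 → C.

C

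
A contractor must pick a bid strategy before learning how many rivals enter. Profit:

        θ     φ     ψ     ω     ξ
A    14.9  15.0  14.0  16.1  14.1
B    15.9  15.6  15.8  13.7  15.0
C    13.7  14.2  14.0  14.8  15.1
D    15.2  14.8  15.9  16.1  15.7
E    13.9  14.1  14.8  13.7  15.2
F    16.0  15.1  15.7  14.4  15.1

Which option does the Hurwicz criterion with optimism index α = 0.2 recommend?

A: 0.2·16.1 + 0.8·14.0 = 14.42
B: 0.2·15.9 + 0.8·13.7 = 14.14
C: 0.2·15.1 + 0.8·13.7 = 13.98
D: 0.2·16.1 + 0.8·14.8 = 15.06
E: 0.2·15.2 + 0.8·13.7 = 14
F: 0.2·16.0 + 0.8·14.4 = 14.72
Highest Hurwicz score = 15.06 → D.

D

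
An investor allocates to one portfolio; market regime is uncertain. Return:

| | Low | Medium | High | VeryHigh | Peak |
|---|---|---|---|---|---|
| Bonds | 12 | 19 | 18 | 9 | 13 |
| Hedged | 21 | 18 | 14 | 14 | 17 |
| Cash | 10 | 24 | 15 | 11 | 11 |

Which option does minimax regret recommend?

Hedged

Column bests: Low=21, Medium=24, High=18, VeryHigh=14, Peak=17.
Bonds regrets: 9, 5, 0, 5, 4 → max 9
Hedged regrets: 0, 6, 4, 0, 0 → max 6
Cash regrets: 11, 0, 3, 3, 6 → max 11
Smallest max regret = 6 → Hedged.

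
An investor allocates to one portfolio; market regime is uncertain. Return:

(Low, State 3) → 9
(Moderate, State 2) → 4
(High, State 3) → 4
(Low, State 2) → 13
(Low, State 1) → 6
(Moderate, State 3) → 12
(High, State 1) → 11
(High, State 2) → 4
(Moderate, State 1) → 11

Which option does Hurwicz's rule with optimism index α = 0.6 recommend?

Low: 0.6·13 + 0.4·6 = 10.2
Moderate: 0.6·12 + 0.4·4 = 8.8
High: 0.6·11 + 0.4·4 = 8.2
Highest Hurwicz score = 10.2 → Low.

Low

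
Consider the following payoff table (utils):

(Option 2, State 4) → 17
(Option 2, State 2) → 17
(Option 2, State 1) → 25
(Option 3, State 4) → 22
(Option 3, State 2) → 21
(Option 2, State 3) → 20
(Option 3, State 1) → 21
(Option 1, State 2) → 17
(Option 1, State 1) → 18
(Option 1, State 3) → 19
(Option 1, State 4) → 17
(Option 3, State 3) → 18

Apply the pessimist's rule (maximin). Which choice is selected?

Option 3

Row minima: Option 1=17, Option 2=17, Option 3=18
Best worst-case = 18 → Option 3.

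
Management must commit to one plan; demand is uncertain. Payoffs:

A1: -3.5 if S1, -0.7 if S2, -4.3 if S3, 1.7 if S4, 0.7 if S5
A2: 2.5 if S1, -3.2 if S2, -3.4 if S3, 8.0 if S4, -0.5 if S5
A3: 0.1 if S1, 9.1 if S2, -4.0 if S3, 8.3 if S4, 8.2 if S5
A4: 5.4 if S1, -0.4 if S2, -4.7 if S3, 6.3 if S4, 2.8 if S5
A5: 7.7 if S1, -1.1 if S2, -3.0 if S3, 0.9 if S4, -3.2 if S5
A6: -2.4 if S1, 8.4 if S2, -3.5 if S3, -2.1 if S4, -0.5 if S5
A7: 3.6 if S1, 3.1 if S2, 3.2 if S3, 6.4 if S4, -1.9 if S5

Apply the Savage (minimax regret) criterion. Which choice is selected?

Column bests: S1=7.7, S2=9.1, S3=3.2, S4=8.3, S5=8.2.
A1 regrets: 11.2, 9.8, 7.5, 6.6, 7.5 → max 11.2
A2 regrets: 5.2, 12.3, 6.6, 0.3, 8.7 → max 12.3
A3 regrets: 7.6, 0.0, 7.2, 0.0, 0.0 → max 7.6
A4 regrets: 2.3, 9.5, 7.9, 2.0, 5.4 → max 9.5
A5 regrets: 0.0, 10.2, 6.2, 7.4, 11.4 → max 11.4
A6 regrets: 10.1, 0.7, 6.7, 10.4, 8.7 → max 10.4
A7 regrets: 4.1, 6.0, 0.0, 1.9, 10.1 → max 10.1
Smallest max regret = 7.6 → A3.

A3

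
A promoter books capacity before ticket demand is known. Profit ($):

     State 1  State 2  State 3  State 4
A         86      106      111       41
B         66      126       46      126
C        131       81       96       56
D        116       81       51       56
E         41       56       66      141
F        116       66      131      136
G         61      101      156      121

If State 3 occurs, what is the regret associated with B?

110

Best payoff under State 3 is 156.
Regret = 156 − 46 = 110.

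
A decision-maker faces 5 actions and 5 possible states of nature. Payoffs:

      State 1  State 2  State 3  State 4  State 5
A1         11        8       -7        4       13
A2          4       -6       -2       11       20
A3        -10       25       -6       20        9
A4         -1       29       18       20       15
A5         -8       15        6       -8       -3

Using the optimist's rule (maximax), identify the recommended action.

Row maxima: A1=13, A2=20, A3=25, A4=29, A5=15
Best best-case = 29 → A4.

A4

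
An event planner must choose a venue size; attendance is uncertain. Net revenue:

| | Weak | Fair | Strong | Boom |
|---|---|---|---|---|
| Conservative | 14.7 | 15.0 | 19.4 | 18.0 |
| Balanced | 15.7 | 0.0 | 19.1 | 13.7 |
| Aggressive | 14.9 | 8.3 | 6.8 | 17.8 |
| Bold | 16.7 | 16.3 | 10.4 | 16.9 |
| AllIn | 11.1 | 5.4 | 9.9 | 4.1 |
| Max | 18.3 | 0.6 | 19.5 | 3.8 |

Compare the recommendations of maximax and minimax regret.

maximax → Max; minimax regret → Conservative (disagree)

Row maxima: Conservative=19.4, Balanced=19.1, Aggressive=17.8, Bold=16.9, AllIn=11.1, Max=19.5
Best best-case = 19.5 → Max.
Column bests: Weak=18.3, Fair=16.3, Strong=19.5, Boom=18.0.
Conservative regrets: 3.6, 1.3, 0.1, 0.0 → max 3.6
Balanced regrets: 2.6, 16.3, 0.4, 4.3 → max 16.3
Aggressive regrets: 3.4, 8.0, 12.7, 0.2 → max 12.7
Bold regrets: 1.6, 0.0, 9.1, 1.1 → max 9.1
AllIn regrets: 7.2, 10.9, 9.6, 13.9 → max 13.9
Max regrets: 0.0, 15.7, 0.0, 14.2 → max 15.7
Smallest max regret = 3.6 → Conservative.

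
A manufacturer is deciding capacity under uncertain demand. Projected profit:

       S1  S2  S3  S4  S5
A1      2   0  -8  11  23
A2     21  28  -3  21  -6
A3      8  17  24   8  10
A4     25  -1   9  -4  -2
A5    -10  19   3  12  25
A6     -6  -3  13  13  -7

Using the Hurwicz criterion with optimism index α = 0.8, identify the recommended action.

A2

A1: 0.8·23 + 0.2·(-8) = 16.8
A2: 0.8·28 + 0.2·(-6) = 21.2
A3: 0.8·24 + 0.2·8 = 20.8
A4: 0.8·25 + 0.2·(-4) = 19.2
A5: 0.8·25 + 0.2·(-10) = 18
A6: 0.8·13 + 0.2·(-7) = 9
Highest Hurwicz score = 21.2 → A2.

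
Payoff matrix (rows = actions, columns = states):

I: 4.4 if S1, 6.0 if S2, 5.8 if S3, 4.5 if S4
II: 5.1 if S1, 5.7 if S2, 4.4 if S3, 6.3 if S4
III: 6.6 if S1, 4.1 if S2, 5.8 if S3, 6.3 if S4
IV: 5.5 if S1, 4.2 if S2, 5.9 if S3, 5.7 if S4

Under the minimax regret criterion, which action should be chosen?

Column bests: S1=6.6, S2=6.0, S3=5.9, S4=6.3.
I regrets: 2.2, 0.0, 0.1, 1.8 → max 2.2
II regrets: 1.5, 0.3, 1.5, 0.0 → max 1.5
III regrets: 0.0, 1.9, 0.1, 0.0 → max 1.9
IV regrets: 1.1, 1.8, 0.0, 0.6 → max 1.8
Smallest max regret = 1.5 → II.

II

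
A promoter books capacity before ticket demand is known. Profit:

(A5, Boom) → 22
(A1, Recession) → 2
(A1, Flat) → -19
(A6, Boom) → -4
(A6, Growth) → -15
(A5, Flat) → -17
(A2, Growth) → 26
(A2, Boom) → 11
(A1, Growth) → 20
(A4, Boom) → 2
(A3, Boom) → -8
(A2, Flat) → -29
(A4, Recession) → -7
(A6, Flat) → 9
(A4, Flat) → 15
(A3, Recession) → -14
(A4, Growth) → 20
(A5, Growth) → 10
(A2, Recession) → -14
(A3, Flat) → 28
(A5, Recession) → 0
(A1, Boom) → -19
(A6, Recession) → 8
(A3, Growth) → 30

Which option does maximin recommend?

Row minima: A1=-19, A2=-29, A3=-14, A4=-7, A5=-17, A6=-15
Best worst-case = -7 → A4.

A4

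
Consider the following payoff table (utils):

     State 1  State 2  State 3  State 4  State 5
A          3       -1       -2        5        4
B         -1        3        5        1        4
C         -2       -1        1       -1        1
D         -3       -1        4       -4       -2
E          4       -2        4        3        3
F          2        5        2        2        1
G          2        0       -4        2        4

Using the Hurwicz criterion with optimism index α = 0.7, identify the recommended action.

F

A: 0.7·5 + 0.3·(-2) = 2.9
B: 0.7·5 + 0.3·(-1) = 3.2
C: 0.7·1 + 0.3·(-2) = 0.1
D: 0.7·4 + 0.3·(-4) = 1.6
E: 0.7·4 + 0.3·(-2) = 2.2
F: 0.7·5 + 0.3·1 = 3.8
G: 0.7·4 + 0.3·(-4) = 1.6
Highest Hurwicz score = 3.8 → F.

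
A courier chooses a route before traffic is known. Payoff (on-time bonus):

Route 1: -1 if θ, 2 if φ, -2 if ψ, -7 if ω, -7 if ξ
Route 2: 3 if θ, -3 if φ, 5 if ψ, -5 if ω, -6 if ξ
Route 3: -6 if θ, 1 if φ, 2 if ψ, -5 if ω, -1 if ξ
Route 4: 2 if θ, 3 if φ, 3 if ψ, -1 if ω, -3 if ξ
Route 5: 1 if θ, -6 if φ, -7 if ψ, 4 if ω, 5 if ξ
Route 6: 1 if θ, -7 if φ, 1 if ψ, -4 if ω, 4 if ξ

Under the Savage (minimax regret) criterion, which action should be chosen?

Column bests: θ=3, φ=3, ψ=5, ω=4, ξ=5.
Route 1 regrets: 4, 1, 7, 11, 12 → max 12
Route 2 regrets: 0, 6, 0, 9, 11 → max 11
Route 3 regrets: 9, 2, 3, 9, 6 → max 9
Route 4 regrets: 1, 0, 2, 5, 8 → max 8
Route 5 regrets: 2, 9, 12, 0, 0 → max 12
Route 6 regrets: 2, 10, 4, 8, 1 → max 10
Smallest max regret = 8 → Route 4.

Route 4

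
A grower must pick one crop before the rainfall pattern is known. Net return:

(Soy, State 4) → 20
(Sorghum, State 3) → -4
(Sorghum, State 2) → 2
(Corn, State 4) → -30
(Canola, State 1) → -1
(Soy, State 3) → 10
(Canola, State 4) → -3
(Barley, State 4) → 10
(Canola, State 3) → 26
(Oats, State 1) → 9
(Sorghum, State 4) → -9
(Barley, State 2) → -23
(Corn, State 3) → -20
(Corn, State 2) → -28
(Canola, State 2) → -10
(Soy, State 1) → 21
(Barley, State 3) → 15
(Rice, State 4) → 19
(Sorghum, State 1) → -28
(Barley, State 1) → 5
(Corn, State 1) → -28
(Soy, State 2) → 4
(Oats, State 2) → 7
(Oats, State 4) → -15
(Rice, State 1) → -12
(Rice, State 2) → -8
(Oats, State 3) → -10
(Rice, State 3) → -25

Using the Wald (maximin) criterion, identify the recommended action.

Soy

Row minima: Soy=4, Corn=-30, Oats=-15, Barley=-23, Sorghum=-28, Rice=-25, Canola=-10
Best worst-case = 4 → Soy.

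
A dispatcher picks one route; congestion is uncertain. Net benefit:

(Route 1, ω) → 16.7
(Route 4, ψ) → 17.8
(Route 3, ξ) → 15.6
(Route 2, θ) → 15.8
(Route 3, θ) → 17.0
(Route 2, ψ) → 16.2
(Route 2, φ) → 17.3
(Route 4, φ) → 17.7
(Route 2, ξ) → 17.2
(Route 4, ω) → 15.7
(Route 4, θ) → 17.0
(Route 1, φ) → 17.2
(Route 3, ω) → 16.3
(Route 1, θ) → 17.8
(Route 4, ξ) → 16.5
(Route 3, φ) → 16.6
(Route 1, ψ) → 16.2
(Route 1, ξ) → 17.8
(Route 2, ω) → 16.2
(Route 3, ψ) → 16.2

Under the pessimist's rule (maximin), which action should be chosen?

Route 1

Row minima: Route 1=16.2, Route 2=15.8, Route 3=15.6, Route 4=15.7
Best worst-case = 16.2 → Route 1.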